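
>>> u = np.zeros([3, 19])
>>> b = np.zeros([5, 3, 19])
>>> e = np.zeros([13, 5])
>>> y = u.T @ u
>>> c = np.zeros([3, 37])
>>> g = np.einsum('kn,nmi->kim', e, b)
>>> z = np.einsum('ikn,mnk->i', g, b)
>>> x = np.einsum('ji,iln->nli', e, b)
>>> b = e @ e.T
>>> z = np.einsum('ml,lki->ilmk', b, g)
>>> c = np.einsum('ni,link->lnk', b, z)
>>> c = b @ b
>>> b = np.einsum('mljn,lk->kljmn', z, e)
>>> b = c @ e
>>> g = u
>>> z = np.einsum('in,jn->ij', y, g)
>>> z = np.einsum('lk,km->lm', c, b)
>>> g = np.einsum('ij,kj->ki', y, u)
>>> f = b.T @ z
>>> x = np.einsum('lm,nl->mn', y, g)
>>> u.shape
(3, 19)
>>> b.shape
(13, 5)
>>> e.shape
(13, 5)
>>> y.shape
(19, 19)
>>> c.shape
(13, 13)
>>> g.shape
(3, 19)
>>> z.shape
(13, 5)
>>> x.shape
(19, 3)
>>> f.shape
(5, 5)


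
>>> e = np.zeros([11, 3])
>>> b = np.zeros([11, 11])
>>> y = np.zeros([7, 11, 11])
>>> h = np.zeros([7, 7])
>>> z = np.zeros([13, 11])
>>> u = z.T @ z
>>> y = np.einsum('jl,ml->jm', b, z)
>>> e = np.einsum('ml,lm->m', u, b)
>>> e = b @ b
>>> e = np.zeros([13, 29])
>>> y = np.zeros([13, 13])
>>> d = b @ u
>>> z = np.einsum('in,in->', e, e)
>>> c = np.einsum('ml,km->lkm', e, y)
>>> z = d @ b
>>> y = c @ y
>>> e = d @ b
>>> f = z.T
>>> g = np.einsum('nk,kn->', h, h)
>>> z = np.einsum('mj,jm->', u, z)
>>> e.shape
(11, 11)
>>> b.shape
(11, 11)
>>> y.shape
(29, 13, 13)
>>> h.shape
(7, 7)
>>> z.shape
()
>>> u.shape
(11, 11)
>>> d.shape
(11, 11)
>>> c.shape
(29, 13, 13)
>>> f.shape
(11, 11)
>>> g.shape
()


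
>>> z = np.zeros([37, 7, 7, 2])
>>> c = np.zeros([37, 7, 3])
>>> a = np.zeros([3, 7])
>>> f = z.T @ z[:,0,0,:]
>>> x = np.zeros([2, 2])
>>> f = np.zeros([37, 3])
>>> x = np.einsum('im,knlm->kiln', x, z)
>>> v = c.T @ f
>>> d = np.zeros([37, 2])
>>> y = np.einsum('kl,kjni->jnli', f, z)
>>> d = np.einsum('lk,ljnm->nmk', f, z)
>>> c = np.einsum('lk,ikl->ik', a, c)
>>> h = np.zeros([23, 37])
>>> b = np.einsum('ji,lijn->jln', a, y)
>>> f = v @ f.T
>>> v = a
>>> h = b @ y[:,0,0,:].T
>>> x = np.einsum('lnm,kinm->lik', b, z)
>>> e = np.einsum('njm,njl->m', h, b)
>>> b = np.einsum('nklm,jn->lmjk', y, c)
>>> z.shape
(37, 7, 7, 2)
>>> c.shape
(37, 7)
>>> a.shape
(3, 7)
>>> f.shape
(3, 7, 37)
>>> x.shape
(3, 7, 37)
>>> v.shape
(3, 7)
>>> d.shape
(7, 2, 3)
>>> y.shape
(7, 7, 3, 2)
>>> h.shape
(3, 7, 7)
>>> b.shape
(3, 2, 37, 7)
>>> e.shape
(7,)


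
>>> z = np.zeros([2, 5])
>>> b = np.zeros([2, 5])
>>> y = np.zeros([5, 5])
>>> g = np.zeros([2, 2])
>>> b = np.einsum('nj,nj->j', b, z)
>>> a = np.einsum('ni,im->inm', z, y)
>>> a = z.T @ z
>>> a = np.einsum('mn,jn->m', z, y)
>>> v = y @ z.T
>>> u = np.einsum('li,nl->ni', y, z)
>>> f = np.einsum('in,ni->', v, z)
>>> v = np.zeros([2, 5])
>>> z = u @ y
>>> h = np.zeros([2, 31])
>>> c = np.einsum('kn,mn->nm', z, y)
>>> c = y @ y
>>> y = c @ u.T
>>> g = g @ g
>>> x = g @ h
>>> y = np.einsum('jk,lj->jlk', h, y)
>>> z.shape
(2, 5)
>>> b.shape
(5,)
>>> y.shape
(2, 5, 31)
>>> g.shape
(2, 2)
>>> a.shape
(2,)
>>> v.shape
(2, 5)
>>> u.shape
(2, 5)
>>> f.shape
()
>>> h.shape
(2, 31)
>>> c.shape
(5, 5)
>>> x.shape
(2, 31)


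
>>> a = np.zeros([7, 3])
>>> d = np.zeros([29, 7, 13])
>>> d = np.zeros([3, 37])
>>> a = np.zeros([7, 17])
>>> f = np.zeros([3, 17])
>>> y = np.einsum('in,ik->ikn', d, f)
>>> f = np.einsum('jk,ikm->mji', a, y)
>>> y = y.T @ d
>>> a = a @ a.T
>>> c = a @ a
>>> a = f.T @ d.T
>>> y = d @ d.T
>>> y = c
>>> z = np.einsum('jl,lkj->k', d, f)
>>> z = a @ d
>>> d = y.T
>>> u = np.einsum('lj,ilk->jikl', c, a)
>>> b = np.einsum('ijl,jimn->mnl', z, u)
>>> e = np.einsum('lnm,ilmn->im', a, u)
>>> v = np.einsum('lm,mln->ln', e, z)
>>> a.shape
(3, 7, 3)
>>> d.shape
(7, 7)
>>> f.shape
(37, 7, 3)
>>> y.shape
(7, 7)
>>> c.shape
(7, 7)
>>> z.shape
(3, 7, 37)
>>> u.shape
(7, 3, 3, 7)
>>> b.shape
(3, 7, 37)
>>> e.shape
(7, 3)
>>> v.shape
(7, 37)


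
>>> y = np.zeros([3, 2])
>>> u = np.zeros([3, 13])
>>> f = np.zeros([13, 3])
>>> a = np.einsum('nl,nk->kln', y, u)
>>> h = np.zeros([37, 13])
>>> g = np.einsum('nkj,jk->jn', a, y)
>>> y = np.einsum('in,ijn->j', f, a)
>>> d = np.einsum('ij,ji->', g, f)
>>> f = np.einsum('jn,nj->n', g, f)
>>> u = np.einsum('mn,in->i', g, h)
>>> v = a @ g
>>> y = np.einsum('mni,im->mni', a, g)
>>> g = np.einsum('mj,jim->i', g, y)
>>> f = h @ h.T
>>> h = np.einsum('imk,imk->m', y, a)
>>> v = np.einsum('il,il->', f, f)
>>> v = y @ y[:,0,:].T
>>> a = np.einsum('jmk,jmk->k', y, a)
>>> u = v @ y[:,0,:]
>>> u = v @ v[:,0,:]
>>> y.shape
(13, 2, 3)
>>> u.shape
(13, 2, 13)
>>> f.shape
(37, 37)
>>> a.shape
(3,)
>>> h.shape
(2,)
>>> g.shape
(2,)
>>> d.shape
()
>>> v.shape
(13, 2, 13)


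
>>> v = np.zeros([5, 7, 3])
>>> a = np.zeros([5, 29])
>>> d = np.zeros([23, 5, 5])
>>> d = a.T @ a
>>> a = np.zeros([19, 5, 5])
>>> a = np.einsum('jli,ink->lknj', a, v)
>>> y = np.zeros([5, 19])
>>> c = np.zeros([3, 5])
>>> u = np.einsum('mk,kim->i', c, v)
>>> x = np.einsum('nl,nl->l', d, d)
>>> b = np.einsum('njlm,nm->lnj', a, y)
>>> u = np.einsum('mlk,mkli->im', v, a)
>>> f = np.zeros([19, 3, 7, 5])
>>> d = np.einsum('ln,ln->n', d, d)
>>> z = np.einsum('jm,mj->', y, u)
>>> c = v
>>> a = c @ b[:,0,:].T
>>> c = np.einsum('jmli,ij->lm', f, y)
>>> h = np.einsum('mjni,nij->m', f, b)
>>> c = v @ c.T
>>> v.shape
(5, 7, 3)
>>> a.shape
(5, 7, 7)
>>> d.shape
(29,)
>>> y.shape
(5, 19)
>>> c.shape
(5, 7, 7)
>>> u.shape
(19, 5)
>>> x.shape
(29,)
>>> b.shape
(7, 5, 3)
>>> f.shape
(19, 3, 7, 5)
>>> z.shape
()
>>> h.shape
(19,)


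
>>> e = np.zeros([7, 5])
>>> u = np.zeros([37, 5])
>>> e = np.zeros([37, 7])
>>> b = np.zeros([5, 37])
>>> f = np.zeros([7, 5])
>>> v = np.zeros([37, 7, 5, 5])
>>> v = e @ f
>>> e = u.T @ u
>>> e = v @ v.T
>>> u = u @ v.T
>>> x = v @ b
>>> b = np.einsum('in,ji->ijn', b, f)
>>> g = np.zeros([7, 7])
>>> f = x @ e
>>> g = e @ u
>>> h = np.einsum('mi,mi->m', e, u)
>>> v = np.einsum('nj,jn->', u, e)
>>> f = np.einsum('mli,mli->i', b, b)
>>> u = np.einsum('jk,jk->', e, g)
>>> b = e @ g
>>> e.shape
(37, 37)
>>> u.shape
()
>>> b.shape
(37, 37)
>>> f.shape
(37,)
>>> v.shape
()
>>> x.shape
(37, 37)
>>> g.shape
(37, 37)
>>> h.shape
(37,)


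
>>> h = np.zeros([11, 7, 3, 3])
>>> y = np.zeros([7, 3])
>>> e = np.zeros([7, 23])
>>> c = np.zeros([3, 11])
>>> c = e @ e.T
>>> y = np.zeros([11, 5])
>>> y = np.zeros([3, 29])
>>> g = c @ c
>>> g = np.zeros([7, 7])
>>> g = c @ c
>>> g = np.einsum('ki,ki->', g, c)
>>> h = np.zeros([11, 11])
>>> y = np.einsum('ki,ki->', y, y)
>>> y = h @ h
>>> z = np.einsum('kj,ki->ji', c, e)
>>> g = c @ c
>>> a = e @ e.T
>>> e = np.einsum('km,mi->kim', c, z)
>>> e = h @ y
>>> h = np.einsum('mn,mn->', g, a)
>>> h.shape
()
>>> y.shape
(11, 11)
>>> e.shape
(11, 11)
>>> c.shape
(7, 7)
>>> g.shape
(7, 7)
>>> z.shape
(7, 23)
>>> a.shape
(7, 7)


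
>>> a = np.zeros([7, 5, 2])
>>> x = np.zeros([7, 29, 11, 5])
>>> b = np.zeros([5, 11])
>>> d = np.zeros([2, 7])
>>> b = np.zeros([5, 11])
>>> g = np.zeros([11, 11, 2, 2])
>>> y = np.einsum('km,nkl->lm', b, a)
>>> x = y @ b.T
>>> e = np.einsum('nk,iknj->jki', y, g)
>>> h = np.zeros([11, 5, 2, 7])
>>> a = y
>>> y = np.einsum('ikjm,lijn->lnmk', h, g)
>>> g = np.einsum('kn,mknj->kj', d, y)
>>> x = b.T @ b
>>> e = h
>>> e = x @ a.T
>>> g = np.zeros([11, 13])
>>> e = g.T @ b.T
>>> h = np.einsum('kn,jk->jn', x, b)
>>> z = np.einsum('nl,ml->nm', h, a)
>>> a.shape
(2, 11)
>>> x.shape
(11, 11)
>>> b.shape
(5, 11)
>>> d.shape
(2, 7)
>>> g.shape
(11, 13)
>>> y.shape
(11, 2, 7, 5)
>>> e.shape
(13, 5)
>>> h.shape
(5, 11)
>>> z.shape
(5, 2)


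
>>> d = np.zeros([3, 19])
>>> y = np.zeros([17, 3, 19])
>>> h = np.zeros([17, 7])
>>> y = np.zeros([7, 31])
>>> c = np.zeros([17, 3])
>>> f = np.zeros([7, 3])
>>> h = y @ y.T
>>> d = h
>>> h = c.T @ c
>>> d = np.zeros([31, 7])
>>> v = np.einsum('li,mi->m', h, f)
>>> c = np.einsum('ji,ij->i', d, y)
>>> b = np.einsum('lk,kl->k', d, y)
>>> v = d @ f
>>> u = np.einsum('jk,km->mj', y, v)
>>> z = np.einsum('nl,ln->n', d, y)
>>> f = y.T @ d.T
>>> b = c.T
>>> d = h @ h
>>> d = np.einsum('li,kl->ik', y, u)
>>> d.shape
(31, 3)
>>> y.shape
(7, 31)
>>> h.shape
(3, 3)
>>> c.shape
(7,)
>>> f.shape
(31, 31)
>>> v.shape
(31, 3)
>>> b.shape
(7,)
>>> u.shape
(3, 7)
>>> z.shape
(31,)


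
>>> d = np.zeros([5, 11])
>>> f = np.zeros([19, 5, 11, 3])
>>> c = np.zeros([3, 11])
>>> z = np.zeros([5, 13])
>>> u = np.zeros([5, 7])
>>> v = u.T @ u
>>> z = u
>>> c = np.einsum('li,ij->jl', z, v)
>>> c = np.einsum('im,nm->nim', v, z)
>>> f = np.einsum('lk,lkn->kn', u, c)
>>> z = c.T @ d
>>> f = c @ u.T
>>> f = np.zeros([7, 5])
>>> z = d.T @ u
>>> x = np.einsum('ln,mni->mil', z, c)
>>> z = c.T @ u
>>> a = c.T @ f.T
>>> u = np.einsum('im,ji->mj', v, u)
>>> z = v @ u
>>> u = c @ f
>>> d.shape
(5, 11)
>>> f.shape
(7, 5)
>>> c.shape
(5, 7, 7)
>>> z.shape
(7, 5)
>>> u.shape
(5, 7, 5)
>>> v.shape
(7, 7)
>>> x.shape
(5, 7, 11)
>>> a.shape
(7, 7, 7)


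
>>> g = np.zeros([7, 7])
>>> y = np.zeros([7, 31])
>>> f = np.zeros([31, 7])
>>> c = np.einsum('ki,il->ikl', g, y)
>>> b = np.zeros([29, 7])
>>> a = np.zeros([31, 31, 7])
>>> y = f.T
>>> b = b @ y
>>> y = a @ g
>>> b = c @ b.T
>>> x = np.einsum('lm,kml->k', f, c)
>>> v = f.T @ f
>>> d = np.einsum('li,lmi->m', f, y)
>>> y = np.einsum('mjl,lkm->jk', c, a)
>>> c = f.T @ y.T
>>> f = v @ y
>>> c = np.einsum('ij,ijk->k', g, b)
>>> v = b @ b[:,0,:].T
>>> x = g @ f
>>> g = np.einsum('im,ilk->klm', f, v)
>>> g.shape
(7, 7, 31)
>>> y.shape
(7, 31)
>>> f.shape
(7, 31)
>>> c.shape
(29,)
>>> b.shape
(7, 7, 29)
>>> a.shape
(31, 31, 7)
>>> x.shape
(7, 31)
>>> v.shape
(7, 7, 7)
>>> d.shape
(31,)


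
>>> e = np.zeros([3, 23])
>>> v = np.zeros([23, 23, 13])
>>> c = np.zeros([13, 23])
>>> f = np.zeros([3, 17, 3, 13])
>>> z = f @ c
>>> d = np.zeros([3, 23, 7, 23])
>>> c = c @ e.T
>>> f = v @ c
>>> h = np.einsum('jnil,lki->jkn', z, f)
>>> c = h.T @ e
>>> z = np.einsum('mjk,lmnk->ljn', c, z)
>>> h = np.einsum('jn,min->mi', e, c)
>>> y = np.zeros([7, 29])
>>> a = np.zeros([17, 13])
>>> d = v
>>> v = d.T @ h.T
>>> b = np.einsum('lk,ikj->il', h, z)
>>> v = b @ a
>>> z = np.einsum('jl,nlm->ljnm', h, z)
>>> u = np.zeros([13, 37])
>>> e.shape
(3, 23)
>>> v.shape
(3, 13)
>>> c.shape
(17, 23, 23)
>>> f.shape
(23, 23, 3)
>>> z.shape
(23, 17, 3, 3)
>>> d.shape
(23, 23, 13)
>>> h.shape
(17, 23)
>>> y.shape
(7, 29)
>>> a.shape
(17, 13)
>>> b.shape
(3, 17)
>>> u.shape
(13, 37)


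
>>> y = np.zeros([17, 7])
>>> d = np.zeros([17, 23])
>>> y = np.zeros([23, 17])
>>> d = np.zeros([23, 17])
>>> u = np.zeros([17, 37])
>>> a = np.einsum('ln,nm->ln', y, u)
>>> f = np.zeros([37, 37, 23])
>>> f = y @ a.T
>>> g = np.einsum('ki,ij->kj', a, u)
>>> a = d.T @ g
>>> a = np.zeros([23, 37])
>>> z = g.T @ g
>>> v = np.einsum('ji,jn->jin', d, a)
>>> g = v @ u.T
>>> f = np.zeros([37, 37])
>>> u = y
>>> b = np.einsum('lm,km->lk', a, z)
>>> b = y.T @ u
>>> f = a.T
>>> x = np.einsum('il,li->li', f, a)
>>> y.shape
(23, 17)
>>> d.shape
(23, 17)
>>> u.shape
(23, 17)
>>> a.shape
(23, 37)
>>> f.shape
(37, 23)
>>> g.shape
(23, 17, 17)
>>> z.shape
(37, 37)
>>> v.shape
(23, 17, 37)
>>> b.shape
(17, 17)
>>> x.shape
(23, 37)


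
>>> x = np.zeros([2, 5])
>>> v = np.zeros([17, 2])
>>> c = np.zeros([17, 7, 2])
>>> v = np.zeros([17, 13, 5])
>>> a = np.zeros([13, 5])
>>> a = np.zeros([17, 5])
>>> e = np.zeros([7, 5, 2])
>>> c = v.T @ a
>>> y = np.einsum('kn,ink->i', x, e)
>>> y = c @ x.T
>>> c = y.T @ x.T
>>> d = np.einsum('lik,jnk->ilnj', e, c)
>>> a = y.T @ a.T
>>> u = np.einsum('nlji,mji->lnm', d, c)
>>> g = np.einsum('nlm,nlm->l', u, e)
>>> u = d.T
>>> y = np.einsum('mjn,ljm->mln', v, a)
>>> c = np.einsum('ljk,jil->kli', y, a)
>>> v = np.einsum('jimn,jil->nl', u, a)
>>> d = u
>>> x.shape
(2, 5)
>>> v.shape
(5, 17)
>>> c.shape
(5, 17, 13)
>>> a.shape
(2, 13, 17)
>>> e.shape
(7, 5, 2)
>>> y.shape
(17, 2, 5)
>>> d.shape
(2, 13, 7, 5)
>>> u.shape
(2, 13, 7, 5)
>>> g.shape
(5,)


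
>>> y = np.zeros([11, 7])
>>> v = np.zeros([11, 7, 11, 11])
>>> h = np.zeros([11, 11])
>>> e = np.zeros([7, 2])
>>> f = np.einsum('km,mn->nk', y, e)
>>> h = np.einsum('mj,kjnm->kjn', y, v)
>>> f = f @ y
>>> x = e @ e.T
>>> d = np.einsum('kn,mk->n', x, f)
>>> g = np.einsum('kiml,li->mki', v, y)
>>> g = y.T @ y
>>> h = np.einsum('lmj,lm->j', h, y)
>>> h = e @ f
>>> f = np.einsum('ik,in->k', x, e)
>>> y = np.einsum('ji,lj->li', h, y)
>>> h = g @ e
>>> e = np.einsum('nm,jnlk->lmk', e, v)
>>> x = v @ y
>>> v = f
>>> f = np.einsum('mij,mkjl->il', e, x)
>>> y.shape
(11, 7)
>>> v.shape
(7,)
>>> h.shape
(7, 2)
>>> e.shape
(11, 2, 11)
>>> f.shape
(2, 7)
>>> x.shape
(11, 7, 11, 7)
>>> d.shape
(7,)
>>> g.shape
(7, 7)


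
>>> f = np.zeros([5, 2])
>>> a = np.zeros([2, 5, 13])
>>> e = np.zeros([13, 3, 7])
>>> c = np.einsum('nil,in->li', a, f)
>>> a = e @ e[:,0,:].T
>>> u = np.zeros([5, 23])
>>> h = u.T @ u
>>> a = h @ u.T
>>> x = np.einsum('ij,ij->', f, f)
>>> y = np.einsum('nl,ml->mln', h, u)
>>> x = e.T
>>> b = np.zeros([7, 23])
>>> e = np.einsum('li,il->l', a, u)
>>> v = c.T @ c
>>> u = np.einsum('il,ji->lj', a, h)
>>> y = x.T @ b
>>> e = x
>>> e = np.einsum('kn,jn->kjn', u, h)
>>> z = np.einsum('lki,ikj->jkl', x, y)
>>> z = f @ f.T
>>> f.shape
(5, 2)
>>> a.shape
(23, 5)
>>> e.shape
(5, 23, 23)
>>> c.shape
(13, 5)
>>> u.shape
(5, 23)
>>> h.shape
(23, 23)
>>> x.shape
(7, 3, 13)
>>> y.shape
(13, 3, 23)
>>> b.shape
(7, 23)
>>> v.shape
(5, 5)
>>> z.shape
(5, 5)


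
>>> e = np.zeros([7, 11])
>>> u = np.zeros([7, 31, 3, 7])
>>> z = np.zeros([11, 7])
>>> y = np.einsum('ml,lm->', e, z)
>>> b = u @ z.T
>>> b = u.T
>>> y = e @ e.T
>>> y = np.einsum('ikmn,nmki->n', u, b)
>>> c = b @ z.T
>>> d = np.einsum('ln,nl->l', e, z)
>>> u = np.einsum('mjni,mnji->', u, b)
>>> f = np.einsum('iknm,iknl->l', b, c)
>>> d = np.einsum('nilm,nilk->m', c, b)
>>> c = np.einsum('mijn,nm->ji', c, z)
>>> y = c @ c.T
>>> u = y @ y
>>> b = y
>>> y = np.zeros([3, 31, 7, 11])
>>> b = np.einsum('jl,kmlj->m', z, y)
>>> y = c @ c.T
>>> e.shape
(7, 11)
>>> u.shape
(31, 31)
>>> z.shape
(11, 7)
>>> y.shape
(31, 31)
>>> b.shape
(31,)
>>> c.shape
(31, 3)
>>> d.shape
(11,)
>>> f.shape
(11,)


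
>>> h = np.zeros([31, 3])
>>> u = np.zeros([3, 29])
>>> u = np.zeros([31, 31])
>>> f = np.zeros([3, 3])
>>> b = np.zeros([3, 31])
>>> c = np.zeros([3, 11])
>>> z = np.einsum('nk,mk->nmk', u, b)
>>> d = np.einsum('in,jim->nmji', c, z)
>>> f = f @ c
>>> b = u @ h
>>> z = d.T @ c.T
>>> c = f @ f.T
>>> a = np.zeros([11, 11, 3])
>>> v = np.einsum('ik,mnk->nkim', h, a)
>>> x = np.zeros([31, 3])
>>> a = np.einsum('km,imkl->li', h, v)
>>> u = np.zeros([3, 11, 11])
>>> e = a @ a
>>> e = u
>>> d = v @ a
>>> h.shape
(31, 3)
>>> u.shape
(3, 11, 11)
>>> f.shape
(3, 11)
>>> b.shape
(31, 3)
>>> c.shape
(3, 3)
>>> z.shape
(3, 31, 31, 3)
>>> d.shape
(11, 3, 31, 11)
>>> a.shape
(11, 11)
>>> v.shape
(11, 3, 31, 11)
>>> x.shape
(31, 3)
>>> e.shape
(3, 11, 11)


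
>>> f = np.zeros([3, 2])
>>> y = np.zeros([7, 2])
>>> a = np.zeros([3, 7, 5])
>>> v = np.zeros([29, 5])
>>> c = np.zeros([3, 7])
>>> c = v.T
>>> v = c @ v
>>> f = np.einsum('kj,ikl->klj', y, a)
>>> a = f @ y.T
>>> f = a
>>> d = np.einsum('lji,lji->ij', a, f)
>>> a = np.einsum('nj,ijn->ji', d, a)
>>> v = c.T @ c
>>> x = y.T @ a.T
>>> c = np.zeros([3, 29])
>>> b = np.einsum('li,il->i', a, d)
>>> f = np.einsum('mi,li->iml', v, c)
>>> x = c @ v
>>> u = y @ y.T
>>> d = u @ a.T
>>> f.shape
(29, 29, 3)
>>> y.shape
(7, 2)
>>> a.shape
(5, 7)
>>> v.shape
(29, 29)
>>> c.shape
(3, 29)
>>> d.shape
(7, 5)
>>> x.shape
(3, 29)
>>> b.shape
(7,)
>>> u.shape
(7, 7)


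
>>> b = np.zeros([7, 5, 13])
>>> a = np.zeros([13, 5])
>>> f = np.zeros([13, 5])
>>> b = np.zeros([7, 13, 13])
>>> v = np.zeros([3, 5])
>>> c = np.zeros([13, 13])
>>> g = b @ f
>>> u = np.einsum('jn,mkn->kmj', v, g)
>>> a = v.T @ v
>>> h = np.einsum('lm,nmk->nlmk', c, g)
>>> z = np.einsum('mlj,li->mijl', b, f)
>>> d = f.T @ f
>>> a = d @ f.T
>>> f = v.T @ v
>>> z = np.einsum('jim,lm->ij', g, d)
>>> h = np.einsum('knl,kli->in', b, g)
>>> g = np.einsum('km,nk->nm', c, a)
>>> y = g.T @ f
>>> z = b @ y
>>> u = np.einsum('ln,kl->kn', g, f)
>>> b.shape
(7, 13, 13)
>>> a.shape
(5, 13)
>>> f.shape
(5, 5)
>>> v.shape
(3, 5)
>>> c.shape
(13, 13)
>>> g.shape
(5, 13)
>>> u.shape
(5, 13)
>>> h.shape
(5, 13)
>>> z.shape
(7, 13, 5)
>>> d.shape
(5, 5)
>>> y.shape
(13, 5)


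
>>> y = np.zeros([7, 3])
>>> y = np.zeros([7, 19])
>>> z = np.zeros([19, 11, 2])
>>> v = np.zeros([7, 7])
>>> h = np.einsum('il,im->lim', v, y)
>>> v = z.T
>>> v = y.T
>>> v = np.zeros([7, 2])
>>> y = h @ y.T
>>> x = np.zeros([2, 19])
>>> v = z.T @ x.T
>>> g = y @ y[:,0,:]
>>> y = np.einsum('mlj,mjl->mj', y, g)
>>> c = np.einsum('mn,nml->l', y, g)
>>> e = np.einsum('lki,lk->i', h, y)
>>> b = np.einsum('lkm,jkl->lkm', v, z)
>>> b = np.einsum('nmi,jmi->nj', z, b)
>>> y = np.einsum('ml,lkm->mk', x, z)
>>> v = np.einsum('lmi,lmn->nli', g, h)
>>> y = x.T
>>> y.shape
(19, 2)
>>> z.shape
(19, 11, 2)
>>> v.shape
(19, 7, 7)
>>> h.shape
(7, 7, 19)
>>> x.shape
(2, 19)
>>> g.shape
(7, 7, 7)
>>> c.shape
(7,)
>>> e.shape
(19,)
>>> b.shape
(19, 2)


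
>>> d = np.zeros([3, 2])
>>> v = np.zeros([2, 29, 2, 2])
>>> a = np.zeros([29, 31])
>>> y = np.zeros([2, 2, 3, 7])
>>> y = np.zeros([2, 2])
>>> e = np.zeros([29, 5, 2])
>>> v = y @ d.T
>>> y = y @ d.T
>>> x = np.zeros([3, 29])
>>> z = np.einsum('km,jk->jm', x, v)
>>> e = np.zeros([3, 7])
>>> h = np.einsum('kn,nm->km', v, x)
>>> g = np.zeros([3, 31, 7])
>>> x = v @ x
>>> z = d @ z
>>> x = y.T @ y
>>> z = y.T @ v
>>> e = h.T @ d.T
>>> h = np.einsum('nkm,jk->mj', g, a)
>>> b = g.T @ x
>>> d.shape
(3, 2)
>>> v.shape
(2, 3)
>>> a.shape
(29, 31)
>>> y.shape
(2, 3)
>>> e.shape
(29, 3)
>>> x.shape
(3, 3)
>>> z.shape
(3, 3)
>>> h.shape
(7, 29)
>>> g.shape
(3, 31, 7)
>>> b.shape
(7, 31, 3)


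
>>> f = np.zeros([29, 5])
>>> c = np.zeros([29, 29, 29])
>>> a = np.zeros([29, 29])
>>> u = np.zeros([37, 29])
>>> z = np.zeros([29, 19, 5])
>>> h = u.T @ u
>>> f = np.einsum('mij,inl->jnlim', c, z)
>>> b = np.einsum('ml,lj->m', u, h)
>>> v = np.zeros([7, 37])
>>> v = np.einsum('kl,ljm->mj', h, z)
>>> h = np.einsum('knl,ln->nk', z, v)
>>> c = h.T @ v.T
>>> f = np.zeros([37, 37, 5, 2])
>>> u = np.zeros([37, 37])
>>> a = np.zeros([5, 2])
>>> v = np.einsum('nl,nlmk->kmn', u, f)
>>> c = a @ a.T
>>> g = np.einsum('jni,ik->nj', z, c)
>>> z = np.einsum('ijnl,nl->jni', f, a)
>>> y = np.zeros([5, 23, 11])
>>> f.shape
(37, 37, 5, 2)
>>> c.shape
(5, 5)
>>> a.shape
(5, 2)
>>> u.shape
(37, 37)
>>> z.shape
(37, 5, 37)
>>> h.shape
(19, 29)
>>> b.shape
(37,)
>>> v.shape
(2, 5, 37)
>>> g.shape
(19, 29)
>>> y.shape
(5, 23, 11)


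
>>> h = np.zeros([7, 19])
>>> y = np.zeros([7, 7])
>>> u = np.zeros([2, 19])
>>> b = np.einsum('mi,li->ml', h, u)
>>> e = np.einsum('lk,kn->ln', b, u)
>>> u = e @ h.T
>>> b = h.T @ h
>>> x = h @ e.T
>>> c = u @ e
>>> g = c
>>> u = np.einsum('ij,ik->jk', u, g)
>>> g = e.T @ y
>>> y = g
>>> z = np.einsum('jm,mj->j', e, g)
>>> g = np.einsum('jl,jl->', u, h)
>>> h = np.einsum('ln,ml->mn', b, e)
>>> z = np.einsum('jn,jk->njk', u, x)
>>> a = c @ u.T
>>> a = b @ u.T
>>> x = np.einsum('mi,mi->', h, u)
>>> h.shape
(7, 19)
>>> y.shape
(19, 7)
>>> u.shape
(7, 19)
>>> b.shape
(19, 19)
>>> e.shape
(7, 19)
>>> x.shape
()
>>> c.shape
(7, 19)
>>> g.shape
()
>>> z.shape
(19, 7, 7)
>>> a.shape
(19, 7)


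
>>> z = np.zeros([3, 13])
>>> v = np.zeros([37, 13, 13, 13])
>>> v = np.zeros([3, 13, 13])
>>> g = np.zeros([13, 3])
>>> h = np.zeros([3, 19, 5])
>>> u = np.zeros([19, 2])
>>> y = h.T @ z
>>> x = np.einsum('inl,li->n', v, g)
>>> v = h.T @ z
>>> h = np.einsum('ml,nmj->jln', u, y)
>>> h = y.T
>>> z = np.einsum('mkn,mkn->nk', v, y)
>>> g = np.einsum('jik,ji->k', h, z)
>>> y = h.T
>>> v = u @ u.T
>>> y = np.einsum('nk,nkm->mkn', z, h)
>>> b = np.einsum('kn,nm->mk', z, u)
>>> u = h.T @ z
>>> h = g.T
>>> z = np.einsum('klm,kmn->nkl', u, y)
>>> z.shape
(13, 5, 19)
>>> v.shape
(19, 19)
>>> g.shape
(5,)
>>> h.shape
(5,)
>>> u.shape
(5, 19, 19)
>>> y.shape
(5, 19, 13)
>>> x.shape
(13,)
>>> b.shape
(2, 13)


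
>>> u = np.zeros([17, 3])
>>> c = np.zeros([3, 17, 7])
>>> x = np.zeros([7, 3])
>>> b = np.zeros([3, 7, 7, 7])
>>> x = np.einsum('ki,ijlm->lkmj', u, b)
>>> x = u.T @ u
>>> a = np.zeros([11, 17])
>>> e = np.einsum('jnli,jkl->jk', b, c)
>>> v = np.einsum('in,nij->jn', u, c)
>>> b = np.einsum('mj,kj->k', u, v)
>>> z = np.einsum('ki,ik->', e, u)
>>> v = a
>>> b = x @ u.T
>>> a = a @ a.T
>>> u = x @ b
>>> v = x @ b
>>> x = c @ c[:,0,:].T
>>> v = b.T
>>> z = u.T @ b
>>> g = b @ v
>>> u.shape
(3, 17)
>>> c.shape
(3, 17, 7)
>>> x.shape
(3, 17, 3)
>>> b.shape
(3, 17)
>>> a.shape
(11, 11)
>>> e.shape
(3, 17)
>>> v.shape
(17, 3)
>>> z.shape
(17, 17)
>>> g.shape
(3, 3)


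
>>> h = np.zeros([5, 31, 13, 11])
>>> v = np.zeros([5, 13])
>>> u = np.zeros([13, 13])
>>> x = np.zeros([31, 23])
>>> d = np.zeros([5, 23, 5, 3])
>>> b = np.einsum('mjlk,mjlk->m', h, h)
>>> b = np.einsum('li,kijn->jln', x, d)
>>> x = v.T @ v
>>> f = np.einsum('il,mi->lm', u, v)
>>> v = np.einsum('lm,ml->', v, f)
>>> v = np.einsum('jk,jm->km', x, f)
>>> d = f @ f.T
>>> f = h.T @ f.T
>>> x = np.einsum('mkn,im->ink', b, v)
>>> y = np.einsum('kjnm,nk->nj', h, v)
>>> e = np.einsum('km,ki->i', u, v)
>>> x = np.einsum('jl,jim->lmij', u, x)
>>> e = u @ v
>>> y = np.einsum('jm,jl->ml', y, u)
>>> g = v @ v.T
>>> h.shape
(5, 31, 13, 11)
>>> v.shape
(13, 5)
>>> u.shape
(13, 13)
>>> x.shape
(13, 31, 3, 13)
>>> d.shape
(13, 13)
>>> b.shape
(5, 31, 3)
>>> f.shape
(11, 13, 31, 13)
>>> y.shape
(31, 13)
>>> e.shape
(13, 5)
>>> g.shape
(13, 13)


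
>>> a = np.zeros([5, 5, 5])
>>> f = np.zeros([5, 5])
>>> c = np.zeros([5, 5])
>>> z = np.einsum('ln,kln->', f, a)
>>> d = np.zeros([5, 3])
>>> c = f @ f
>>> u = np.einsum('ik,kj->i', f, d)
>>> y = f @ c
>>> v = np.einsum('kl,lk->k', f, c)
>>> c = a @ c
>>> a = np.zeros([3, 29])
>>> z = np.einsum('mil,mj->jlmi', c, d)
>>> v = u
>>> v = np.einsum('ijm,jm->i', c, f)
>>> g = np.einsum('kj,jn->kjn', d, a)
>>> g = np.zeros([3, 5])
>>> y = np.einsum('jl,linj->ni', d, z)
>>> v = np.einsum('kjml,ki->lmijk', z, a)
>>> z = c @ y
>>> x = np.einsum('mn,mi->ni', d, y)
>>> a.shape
(3, 29)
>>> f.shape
(5, 5)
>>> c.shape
(5, 5, 5)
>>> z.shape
(5, 5, 5)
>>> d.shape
(5, 3)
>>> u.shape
(5,)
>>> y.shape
(5, 5)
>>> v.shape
(5, 5, 29, 5, 3)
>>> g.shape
(3, 5)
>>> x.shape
(3, 5)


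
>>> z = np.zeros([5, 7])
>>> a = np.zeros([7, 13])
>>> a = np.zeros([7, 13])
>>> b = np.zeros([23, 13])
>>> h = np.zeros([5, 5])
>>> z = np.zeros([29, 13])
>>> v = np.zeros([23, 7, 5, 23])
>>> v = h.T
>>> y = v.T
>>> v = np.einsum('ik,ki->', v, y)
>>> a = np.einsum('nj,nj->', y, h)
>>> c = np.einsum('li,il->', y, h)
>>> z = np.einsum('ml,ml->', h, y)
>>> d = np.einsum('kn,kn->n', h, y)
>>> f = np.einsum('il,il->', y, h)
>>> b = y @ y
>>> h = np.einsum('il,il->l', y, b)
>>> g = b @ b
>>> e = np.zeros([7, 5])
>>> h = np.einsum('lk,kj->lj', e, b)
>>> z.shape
()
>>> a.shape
()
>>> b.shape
(5, 5)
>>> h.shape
(7, 5)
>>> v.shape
()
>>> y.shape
(5, 5)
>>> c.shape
()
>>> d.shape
(5,)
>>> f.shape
()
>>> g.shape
(5, 5)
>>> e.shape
(7, 5)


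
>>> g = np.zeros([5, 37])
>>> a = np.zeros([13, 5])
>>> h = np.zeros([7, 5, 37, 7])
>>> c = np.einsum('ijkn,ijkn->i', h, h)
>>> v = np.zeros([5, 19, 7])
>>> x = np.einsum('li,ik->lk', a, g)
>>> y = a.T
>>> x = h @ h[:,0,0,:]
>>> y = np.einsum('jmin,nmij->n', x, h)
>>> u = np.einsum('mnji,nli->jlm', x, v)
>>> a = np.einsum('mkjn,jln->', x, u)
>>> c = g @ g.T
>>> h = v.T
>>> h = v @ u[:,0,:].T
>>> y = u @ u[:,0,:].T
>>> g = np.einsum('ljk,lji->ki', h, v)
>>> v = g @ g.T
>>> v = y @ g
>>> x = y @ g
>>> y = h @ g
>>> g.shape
(37, 7)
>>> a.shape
()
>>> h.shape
(5, 19, 37)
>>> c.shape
(5, 5)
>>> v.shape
(37, 19, 7)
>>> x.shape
(37, 19, 7)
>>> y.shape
(5, 19, 7)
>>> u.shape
(37, 19, 7)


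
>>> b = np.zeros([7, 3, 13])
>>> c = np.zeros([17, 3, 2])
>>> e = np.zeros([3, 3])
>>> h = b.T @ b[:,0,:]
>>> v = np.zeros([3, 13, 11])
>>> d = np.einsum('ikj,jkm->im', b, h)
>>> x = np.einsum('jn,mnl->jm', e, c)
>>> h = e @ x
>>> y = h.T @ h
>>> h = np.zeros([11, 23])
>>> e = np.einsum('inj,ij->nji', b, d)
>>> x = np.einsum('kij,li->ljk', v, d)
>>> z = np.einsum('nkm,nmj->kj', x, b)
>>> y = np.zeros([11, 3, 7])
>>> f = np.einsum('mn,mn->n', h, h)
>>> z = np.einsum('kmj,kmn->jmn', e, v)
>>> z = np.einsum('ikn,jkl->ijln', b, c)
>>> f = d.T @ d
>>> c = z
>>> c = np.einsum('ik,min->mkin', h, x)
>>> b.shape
(7, 3, 13)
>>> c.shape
(7, 23, 11, 3)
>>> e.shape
(3, 13, 7)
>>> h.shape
(11, 23)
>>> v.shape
(3, 13, 11)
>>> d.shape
(7, 13)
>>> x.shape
(7, 11, 3)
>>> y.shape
(11, 3, 7)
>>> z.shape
(7, 17, 2, 13)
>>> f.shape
(13, 13)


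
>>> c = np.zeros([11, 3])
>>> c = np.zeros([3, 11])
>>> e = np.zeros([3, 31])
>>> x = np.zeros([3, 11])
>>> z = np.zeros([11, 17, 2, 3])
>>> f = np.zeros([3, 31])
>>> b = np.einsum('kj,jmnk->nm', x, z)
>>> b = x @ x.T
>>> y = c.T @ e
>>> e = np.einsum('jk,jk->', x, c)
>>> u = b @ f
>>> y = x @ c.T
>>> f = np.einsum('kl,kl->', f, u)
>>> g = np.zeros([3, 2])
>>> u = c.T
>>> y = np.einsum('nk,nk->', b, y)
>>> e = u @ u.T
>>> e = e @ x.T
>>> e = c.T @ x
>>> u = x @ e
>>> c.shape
(3, 11)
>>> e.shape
(11, 11)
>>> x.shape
(3, 11)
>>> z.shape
(11, 17, 2, 3)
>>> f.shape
()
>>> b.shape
(3, 3)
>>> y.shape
()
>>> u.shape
(3, 11)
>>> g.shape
(3, 2)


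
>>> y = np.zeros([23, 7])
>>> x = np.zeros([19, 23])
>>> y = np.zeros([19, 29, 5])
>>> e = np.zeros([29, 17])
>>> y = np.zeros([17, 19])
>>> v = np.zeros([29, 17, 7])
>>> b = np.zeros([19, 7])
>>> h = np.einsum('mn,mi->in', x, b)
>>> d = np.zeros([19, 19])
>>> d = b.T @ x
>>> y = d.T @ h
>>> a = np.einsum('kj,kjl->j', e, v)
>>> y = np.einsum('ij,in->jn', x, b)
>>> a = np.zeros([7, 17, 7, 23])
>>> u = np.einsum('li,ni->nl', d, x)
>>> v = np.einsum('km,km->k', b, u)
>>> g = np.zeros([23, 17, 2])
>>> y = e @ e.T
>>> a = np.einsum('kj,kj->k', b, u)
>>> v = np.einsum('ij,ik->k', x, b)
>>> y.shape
(29, 29)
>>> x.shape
(19, 23)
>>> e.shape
(29, 17)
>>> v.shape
(7,)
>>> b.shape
(19, 7)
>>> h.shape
(7, 23)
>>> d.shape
(7, 23)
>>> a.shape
(19,)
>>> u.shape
(19, 7)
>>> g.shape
(23, 17, 2)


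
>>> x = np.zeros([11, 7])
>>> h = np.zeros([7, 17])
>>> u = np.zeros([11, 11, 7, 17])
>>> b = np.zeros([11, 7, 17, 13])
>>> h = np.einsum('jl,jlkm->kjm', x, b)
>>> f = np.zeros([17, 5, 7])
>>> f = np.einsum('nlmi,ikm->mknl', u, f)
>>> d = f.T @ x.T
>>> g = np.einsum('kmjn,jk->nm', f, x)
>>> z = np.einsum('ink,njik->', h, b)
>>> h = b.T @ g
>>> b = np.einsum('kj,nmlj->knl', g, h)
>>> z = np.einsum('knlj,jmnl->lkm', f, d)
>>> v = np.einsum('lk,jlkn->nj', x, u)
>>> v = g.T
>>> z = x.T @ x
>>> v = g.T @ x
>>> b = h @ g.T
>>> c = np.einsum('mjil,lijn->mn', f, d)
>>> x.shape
(11, 7)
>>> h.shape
(13, 17, 7, 5)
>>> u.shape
(11, 11, 7, 17)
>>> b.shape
(13, 17, 7, 11)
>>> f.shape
(7, 5, 11, 11)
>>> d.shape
(11, 11, 5, 11)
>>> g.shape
(11, 5)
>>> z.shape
(7, 7)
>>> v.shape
(5, 7)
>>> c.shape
(7, 11)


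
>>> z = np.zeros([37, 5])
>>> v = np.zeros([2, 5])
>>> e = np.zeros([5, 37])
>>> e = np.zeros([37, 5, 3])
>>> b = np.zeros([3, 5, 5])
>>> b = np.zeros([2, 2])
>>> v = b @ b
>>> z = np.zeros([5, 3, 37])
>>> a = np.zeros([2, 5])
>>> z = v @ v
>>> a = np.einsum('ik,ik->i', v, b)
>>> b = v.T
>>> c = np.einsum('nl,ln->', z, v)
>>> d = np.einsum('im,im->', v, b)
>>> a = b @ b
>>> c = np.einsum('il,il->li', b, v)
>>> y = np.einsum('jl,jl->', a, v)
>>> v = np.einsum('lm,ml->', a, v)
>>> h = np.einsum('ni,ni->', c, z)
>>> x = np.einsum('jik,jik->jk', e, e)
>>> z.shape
(2, 2)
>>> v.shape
()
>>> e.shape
(37, 5, 3)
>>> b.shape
(2, 2)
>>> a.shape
(2, 2)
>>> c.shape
(2, 2)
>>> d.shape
()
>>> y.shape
()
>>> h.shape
()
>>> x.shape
(37, 3)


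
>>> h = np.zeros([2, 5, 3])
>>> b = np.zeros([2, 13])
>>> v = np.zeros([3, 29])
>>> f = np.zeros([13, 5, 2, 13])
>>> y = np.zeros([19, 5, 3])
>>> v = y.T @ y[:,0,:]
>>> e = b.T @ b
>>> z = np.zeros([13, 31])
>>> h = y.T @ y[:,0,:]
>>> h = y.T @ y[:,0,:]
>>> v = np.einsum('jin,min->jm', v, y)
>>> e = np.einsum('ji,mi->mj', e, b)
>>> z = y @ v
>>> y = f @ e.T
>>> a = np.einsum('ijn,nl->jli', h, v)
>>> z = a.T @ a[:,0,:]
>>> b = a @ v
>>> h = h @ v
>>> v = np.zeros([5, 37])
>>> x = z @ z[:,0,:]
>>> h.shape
(3, 5, 19)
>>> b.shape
(5, 19, 19)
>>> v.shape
(5, 37)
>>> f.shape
(13, 5, 2, 13)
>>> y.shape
(13, 5, 2, 2)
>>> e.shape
(2, 13)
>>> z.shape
(3, 19, 3)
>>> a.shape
(5, 19, 3)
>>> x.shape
(3, 19, 3)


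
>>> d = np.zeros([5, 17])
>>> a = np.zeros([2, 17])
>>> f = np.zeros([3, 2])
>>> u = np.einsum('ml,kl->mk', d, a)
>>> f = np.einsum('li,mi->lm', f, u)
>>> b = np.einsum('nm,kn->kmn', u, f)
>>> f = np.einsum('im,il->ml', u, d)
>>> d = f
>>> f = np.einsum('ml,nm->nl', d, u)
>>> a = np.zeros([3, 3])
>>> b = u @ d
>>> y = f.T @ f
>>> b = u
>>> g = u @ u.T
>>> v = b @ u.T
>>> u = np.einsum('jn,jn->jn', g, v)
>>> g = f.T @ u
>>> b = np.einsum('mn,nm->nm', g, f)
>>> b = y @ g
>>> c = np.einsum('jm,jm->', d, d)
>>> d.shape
(2, 17)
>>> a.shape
(3, 3)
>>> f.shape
(5, 17)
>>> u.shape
(5, 5)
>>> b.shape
(17, 5)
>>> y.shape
(17, 17)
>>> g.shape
(17, 5)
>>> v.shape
(5, 5)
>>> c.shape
()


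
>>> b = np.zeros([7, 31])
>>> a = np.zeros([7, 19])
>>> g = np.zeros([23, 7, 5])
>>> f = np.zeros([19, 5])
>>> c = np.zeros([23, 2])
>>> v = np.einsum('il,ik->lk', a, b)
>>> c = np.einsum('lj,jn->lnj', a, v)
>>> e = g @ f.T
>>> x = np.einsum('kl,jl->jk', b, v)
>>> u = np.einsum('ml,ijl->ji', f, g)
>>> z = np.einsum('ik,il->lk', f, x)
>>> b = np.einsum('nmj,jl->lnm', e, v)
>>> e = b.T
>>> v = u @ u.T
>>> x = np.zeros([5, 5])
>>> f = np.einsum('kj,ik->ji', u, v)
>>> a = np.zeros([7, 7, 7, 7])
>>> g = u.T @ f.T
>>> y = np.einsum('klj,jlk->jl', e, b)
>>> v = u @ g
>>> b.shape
(31, 23, 7)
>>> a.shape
(7, 7, 7, 7)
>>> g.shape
(23, 23)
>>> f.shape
(23, 7)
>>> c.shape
(7, 31, 19)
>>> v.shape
(7, 23)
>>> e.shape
(7, 23, 31)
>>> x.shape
(5, 5)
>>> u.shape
(7, 23)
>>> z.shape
(7, 5)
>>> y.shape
(31, 23)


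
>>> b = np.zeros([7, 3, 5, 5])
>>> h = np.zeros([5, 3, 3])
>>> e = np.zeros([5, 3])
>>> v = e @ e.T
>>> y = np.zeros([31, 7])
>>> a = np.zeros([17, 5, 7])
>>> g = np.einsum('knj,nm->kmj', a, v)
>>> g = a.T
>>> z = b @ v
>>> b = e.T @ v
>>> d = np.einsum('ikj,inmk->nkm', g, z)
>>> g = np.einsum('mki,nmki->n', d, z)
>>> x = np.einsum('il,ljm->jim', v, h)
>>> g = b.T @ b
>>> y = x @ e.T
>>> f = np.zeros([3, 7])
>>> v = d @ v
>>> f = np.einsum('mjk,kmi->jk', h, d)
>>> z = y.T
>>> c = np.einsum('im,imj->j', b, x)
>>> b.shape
(3, 5)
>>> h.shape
(5, 3, 3)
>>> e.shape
(5, 3)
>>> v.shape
(3, 5, 5)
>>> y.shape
(3, 5, 5)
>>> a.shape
(17, 5, 7)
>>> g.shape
(5, 5)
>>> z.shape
(5, 5, 3)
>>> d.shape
(3, 5, 5)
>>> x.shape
(3, 5, 3)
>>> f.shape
(3, 3)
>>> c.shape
(3,)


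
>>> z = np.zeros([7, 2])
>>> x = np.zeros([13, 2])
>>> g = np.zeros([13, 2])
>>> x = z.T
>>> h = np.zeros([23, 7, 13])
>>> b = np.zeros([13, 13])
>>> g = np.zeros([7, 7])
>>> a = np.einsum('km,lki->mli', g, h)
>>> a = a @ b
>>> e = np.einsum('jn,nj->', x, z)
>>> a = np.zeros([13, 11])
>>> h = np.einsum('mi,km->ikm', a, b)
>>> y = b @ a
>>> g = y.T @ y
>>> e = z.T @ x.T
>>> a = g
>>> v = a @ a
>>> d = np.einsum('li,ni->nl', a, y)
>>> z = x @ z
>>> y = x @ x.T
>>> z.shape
(2, 2)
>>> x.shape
(2, 7)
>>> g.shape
(11, 11)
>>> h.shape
(11, 13, 13)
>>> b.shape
(13, 13)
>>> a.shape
(11, 11)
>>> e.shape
(2, 2)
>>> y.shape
(2, 2)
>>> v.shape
(11, 11)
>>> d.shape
(13, 11)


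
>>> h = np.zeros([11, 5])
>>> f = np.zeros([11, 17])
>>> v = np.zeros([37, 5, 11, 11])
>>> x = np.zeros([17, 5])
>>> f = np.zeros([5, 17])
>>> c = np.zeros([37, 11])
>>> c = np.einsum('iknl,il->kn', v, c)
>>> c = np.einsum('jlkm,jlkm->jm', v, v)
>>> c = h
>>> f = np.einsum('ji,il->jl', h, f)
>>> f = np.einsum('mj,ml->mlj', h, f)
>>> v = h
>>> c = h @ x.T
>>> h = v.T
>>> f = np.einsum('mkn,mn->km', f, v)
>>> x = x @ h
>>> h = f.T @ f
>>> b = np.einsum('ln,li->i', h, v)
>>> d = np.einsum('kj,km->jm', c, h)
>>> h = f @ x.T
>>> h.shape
(17, 17)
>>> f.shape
(17, 11)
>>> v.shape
(11, 5)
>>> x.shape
(17, 11)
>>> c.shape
(11, 17)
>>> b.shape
(5,)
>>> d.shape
(17, 11)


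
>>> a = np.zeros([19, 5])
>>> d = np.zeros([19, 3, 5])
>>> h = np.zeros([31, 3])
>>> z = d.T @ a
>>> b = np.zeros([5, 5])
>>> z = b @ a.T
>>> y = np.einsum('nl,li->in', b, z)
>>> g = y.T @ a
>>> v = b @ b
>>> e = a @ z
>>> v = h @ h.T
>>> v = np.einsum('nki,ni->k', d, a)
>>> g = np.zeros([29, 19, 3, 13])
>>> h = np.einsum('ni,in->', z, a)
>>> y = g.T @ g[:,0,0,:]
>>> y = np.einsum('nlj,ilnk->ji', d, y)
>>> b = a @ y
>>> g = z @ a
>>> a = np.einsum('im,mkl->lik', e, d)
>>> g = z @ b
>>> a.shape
(5, 19, 3)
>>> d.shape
(19, 3, 5)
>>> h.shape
()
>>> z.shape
(5, 19)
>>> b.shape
(19, 13)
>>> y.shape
(5, 13)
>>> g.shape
(5, 13)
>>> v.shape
(3,)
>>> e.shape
(19, 19)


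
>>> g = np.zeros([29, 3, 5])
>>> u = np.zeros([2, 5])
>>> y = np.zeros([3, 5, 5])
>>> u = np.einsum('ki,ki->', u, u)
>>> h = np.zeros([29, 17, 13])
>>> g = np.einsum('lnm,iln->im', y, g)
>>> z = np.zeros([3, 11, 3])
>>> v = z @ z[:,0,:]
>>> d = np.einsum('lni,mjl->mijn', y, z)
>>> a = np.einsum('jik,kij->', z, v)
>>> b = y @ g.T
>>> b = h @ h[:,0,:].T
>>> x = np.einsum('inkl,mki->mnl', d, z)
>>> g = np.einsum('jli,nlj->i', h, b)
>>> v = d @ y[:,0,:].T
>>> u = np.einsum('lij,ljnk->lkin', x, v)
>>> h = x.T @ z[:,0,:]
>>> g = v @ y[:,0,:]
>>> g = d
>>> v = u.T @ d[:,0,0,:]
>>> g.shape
(3, 5, 11, 5)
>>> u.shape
(3, 3, 5, 11)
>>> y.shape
(3, 5, 5)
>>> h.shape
(5, 5, 3)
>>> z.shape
(3, 11, 3)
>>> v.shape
(11, 5, 3, 5)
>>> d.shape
(3, 5, 11, 5)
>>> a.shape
()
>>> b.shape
(29, 17, 29)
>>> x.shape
(3, 5, 5)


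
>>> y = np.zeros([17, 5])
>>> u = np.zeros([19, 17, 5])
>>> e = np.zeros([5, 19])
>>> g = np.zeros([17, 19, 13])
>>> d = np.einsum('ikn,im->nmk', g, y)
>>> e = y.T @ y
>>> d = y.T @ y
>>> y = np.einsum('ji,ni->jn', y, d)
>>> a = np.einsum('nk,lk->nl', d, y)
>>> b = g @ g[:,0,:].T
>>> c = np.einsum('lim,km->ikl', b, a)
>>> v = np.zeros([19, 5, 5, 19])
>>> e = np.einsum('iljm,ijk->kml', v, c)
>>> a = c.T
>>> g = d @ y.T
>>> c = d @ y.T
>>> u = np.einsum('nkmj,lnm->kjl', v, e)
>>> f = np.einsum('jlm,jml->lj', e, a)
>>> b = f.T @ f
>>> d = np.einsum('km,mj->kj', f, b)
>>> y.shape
(17, 5)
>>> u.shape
(5, 19, 17)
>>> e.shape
(17, 19, 5)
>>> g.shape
(5, 17)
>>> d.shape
(19, 17)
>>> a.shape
(17, 5, 19)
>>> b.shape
(17, 17)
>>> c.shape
(5, 17)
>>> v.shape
(19, 5, 5, 19)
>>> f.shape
(19, 17)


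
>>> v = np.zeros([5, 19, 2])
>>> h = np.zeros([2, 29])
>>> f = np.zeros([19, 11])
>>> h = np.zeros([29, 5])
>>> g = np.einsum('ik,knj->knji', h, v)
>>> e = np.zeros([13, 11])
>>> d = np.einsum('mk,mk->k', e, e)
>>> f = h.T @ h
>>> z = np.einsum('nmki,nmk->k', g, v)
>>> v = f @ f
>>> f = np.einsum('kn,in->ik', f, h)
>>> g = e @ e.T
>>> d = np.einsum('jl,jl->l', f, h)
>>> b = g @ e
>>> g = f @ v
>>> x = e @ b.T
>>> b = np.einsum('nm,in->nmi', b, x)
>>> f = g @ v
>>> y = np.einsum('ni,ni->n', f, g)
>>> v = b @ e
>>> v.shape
(13, 11, 11)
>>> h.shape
(29, 5)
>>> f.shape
(29, 5)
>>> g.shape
(29, 5)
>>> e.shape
(13, 11)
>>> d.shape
(5,)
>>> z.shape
(2,)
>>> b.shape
(13, 11, 13)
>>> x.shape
(13, 13)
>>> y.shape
(29,)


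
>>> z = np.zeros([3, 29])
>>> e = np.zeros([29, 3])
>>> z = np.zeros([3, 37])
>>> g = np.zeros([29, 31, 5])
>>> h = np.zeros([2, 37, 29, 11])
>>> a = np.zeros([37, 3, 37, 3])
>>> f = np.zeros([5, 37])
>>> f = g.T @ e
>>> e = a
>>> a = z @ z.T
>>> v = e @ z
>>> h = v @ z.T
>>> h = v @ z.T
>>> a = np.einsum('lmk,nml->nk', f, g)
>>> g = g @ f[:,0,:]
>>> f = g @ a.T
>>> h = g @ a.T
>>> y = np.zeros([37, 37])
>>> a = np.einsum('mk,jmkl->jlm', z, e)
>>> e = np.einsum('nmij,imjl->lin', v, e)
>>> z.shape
(3, 37)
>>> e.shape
(3, 37, 37)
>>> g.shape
(29, 31, 3)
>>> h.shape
(29, 31, 29)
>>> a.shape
(37, 3, 3)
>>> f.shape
(29, 31, 29)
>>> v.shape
(37, 3, 37, 37)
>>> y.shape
(37, 37)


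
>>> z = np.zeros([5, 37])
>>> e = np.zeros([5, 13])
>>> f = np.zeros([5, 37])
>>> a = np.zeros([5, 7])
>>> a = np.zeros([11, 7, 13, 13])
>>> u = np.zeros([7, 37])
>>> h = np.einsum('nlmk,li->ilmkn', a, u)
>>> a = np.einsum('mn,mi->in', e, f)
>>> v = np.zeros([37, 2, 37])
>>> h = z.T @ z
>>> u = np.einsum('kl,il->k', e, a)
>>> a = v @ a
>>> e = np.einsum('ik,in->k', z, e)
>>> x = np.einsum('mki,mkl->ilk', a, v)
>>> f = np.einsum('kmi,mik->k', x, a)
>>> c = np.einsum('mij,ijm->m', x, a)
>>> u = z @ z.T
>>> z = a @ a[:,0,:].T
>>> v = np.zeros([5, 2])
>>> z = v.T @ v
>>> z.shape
(2, 2)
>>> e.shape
(37,)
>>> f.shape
(13,)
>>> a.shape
(37, 2, 13)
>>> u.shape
(5, 5)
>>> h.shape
(37, 37)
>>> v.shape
(5, 2)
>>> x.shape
(13, 37, 2)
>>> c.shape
(13,)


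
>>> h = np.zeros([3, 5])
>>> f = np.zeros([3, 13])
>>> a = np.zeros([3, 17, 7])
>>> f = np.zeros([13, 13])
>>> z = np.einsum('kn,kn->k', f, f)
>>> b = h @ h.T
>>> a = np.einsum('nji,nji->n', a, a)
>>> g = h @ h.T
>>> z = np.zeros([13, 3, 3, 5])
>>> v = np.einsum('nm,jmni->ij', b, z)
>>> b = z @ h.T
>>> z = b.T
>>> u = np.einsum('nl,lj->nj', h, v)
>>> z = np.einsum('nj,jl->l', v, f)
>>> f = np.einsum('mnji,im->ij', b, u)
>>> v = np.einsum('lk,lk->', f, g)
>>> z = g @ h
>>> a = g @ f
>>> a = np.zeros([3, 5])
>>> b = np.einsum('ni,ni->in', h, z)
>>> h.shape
(3, 5)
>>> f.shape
(3, 3)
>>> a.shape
(3, 5)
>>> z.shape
(3, 5)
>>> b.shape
(5, 3)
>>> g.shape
(3, 3)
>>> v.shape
()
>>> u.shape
(3, 13)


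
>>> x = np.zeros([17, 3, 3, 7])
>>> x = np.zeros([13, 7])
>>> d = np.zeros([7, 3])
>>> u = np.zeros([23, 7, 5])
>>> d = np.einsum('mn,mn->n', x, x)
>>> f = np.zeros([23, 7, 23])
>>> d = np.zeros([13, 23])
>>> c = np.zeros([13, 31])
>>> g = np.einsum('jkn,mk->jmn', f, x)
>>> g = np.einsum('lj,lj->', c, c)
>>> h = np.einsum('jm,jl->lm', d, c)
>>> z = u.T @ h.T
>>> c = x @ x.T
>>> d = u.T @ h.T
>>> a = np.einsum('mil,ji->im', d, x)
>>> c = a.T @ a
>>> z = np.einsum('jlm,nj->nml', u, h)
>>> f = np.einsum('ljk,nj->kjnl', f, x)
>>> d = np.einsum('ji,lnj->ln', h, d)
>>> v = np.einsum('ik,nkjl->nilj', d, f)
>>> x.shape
(13, 7)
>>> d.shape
(5, 7)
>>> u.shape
(23, 7, 5)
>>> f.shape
(23, 7, 13, 23)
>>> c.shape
(5, 5)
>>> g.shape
()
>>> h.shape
(31, 23)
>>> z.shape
(31, 5, 7)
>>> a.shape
(7, 5)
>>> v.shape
(23, 5, 23, 13)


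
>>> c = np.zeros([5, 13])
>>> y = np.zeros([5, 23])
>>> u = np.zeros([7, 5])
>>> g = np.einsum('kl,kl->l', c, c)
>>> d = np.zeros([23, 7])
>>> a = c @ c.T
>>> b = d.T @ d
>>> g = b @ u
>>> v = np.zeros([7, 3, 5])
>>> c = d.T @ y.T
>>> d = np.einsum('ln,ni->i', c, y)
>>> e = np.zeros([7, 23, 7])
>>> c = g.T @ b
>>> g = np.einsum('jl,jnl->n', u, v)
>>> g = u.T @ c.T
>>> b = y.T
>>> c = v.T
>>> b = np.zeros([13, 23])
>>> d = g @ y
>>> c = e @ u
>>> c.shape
(7, 23, 5)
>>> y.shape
(5, 23)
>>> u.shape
(7, 5)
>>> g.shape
(5, 5)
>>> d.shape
(5, 23)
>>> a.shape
(5, 5)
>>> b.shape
(13, 23)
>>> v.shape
(7, 3, 5)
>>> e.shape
(7, 23, 7)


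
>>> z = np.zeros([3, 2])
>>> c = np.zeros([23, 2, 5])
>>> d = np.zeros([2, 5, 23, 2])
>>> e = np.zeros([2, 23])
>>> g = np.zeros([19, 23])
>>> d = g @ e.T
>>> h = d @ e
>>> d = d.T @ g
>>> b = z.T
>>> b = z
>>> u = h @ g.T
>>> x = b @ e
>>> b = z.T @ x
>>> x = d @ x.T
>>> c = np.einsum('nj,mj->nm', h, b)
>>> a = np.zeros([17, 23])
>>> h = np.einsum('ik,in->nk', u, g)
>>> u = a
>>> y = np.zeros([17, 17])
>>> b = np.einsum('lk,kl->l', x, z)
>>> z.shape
(3, 2)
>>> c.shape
(19, 2)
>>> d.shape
(2, 23)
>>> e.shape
(2, 23)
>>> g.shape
(19, 23)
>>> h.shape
(23, 19)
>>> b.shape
(2,)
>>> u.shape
(17, 23)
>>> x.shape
(2, 3)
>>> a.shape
(17, 23)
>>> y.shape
(17, 17)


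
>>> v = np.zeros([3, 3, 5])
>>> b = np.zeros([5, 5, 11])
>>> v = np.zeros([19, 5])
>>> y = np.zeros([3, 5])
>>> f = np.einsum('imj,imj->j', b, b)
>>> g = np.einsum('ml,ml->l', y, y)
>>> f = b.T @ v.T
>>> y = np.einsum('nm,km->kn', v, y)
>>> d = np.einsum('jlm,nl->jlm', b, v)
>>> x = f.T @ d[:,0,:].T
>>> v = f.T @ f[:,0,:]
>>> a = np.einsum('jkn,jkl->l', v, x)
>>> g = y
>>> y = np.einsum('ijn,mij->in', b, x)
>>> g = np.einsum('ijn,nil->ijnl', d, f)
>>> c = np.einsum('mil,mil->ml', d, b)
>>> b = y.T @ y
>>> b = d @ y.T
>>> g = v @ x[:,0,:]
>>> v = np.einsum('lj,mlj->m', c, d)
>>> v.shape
(5,)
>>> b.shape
(5, 5, 5)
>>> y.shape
(5, 11)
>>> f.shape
(11, 5, 19)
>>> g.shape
(19, 5, 5)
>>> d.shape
(5, 5, 11)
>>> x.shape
(19, 5, 5)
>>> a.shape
(5,)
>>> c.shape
(5, 11)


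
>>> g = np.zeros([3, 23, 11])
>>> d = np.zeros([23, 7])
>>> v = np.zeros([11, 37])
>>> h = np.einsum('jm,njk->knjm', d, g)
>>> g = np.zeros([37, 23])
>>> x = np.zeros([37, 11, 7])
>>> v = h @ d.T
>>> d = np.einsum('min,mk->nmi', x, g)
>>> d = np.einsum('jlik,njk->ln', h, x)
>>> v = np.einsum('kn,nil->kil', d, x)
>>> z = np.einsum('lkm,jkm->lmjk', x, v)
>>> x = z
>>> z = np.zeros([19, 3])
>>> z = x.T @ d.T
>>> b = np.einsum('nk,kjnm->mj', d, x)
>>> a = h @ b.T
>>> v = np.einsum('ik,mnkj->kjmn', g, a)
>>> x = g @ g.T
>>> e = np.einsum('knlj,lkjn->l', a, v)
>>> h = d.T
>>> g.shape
(37, 23)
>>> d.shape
(3, 37)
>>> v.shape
(23, 11, 11, 3)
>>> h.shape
(37, 3)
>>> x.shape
(37, 37)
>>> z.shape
(11, 3, 7, 3)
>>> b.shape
(11, 7)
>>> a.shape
(11, 3, 23, 11)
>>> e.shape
(23,)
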